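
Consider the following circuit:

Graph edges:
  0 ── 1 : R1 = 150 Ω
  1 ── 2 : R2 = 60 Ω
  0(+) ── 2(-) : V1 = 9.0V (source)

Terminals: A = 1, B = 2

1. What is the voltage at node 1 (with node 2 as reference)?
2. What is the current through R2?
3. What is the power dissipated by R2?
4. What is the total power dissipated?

Nodal analysis, taking node 2 as the 0 V reference.
Source V1 fixes V_0 = 9 V.
KCL at each unknown node (sum of currents leaving = 0; resistances in Ω):
  Node 1: (V_1 - 9)/150 + (V_1 - 0)/60 = 0
Collecting terms: 0.02333 × V_1 = 0.06  =>  V_1 = 2.571 V
Part 1:
  Read off the nodal solution: V_1 = 2.571 V
Part 2:
  I_R2 = (V_1 - V_2)/R2 = (2.571 - 0)/60 = 0.04286 A
  Magnitude: I_R2 = 0.04286 A
Part 3:
  I_R2 = (V_1 - V_2)/R2 = (2.571 - 0)/60 = 0.04286 A
  P_R2 = I_R2² × R2 = (0.04286)² × 60 = 0.1102 W
Part 4:
  Power in each resistor, P = (ΔV)²/R:
    P_R1 = (9 - 2.571)²/150 = 0.2755 W
    P_R2 = (2.571 - 0)²/60 = 0.1102 W
  P_total = P_R1 + P_R2 = 0.3857 W

Final answers:
1. V_1 = 2.571 V
2. I_R2 = 0.04286 A
3. P_R2 = 0.1102 W
4. P_total = 0.3857 W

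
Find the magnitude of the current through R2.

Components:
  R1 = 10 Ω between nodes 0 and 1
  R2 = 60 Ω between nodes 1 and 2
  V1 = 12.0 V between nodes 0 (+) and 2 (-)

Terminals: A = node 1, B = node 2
Nodal analysis, taking node 2 as the 0 V reference.
Source V1 fixes V_0 = 12 V.
KCL at each unknown node (sum of currents leaving = 0; resistances in Ω):
  Node 1: (V_1 - 12)/10 + (V_1 - 0)/60 = 0
Collecting terms: 0.1167 × V_1 = 1.2  =>  V_1 = 10.29 V
I_R2 = (V_1 - V_2)/R2 = (10.29 - 0)/60 = 0.1714 A
|I_R2| = 0.1714 A

Final answer: |I_R2| = 0.1714 A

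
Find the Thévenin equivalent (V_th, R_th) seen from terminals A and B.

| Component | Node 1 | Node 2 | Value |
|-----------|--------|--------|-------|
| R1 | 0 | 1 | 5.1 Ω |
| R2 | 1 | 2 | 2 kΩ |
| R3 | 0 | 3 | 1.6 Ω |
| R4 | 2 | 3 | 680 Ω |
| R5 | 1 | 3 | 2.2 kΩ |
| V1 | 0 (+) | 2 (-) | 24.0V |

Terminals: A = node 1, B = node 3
Step 1 — V_th is the open-circuit voltage V_A - V_B (nothing connected across the terminals).
Nodal analysis, taking node 2 as the 0 V reference.
Source V1 fixes V_0 = 24 V.
KCL at each unknown node (sum of currents leaving = 0; resistances in Ω):
  Node 1: (V_1 - 24)/5.1 + (V_1 - 0)/2000 + (V_1 - V_3)/2200 = 0
  Node 3: (V_3 - 24)/1.6 + (V_3 - 0)/680 + (V_3 - V_1)/2200 = 0
Collecting terms (coefficients in siemens):
  0.197·V_1 - 0.0004545·V_3 = 4.706
  0.6269·V_3 - 0.0004545·V_1 = 15
Determinant D = (0.197)(0.6269) - (-0.0004545)(-0.0004545) = 0.1235
V_1 = [(4.706)(0.6269) - (-0.0004545)(15)]/D = 23.94 V
V_3 = [(0.197)(15) - (4.706)(-0.0004545)]/D = 23.94 V
V_th = V_1 - V_3 = 23.94 - 23.94 = -0.004692 V
Step 2 — R_th: zero the source — replace V1 by a short circuit (node 2 merges into node 0) — and find the resistance seen between A (node 1) and B (node 3).
Reduce the network between node 1 (A) and node 3 (B) by series/parallel combination:
  Rp1 = R1 ‖ R2 (parallel, both between nodes 0 and 1) = 1/(1/5.1 + 1/2000) = 5.087 Ω
  Rp2 = R3 ‖ R4 (parallel, both between nodes 0 and 3) = 1/(1/1.6 + 1/680) = 1.596 Ω
  Rs1 = Rp1 + Rp2 (series, joined only at node 0) = 5.087 + 1.596 = 6.683 Ω
  Rp3 = R5 ‖ Rs1 (parallel, both between nodes 1 and 3) = 1/(1/2200 + 1/6.683) = 6.663 Ω
R_th = 6.663 Ω

Final answer: V_th = -0.004692 V, R_th = 6.663 Ω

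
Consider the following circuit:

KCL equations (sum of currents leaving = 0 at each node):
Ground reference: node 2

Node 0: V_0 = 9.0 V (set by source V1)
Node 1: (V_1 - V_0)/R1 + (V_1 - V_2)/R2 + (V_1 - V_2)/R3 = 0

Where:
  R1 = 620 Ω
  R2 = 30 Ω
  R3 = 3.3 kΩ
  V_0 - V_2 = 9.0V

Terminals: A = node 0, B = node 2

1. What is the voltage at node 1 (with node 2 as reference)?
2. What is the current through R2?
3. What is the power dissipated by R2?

Nodal analysis, taking node 2 as the 0 V reference.
Source V1 fixes V_0 = 9 V.
KCL at each unknown node (sum of currents leaving = 0; resistances in Ω):
  Node 1: (V_1 - 9)/620 + (V_1 - 0)/30 + (V_1 - 0)/3300 = 0
Collecting terms: 0.03525 × V_1 = 0.01452  =>  V_1 = 0.4118 V
Part 1:
  Read off the nodal solution: V_1 = 0.4118 V
Part 2:
  I_R2 = (V_1 - V_2)/R2 = (0.4118 - 0)/30 = 0.01373 A
  Magnitude: I_R2 = 0.01373 A
Part 3:
  I_R2 = (V_1 - V_2)/R2 = (0.4118 - 0)/30 = 0.01373 A
  P_R2 = I_R2² × R2 = (0.01373)² × 30 = 0.005653 W

Final answers:
1. V_1 = 0.4118 V
2. I_R2 = 0.01373 A
3. P_R2 = 0.005653 W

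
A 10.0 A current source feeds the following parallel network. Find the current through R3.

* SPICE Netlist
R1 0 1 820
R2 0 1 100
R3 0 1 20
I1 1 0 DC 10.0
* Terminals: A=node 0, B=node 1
All resistors sit directly between nodes 0 and 1, so they are in parallel and share one voltage V; the full source current 10 A splits among them.
1/R_par = 1/820 + 1/100 + 1/20 = 0.06122 S  =>  R_par = 16.33 Ω
V = I × R_par = 10 × 16.33 = 163.3 V
I_R3 = V/R3 = 163.3/20 = 8.167 A

Final answer: 8.167 A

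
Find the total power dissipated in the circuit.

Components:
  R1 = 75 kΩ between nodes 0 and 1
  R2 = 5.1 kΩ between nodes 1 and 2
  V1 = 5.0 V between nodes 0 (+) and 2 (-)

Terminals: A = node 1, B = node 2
Nodal analysis, taking node 2 as the 0 V reference.
Source V1 fixes V_0 = 5 V.
KCL at each unknown node (sum of currents leaving = 0; resistances in Ω):
  Node 1: (V_1 - 5)/75000 + (V_1 - 0)/5100 = 0
Collecting terms: 0.0002094 × V_1 = 0.00006667  =>  V_1 = 0.3184 V
Power in each resistor, P = (ΔV)²/R:
  P_R1 = (5 - 0.3184)²/75000 = 0.0002922 W
  P_R2 = (0.3184 - 0)²/5100 = 0.00001987 W
P_total = P_R1 + P_R2 = 0.0003121 W

Final answer: 0.0003121 W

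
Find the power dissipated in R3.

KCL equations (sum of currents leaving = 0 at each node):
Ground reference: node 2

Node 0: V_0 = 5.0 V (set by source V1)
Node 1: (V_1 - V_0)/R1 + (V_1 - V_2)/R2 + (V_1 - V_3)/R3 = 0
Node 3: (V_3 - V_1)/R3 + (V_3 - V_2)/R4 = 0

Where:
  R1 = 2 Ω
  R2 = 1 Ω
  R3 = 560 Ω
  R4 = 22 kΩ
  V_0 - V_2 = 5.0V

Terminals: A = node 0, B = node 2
Nodal analysis, taking node 2 as the 0 V reference.
Source V1 fixes V_0 = 5 V.
KCL at each unknown node (sum of currents leaving = 0; resistances in Ω):
  Node 1: (V_1 - 5)/2 + (V_1 - 0)/1 + (V_1 - V_3)/560 = 0
  Node 3: (V_3 - V_1)/560 + (V_3 - 0)/22000 = 0
Collecting terms (coefficients in siemens):
  1.502·V_1 - 0.001786·V_3 = 2.5
  0.001831·V_3 - 0.001786·V_1 = 0
Determinant D = (1.502)(0.001831) - (-0.001786)(-0.001786) = 0.002747
V_1 = [(2.5)(0.001831) - (-0.001786)(0)]/D = 1.667 V
V_3 = [(1.502)(0) - (2.5)(-0.001786)]/D = 1.625 V
I_R3 = (V_1 - V_3)/R3 = (1.667 - 1.625)/560 = 0.00007387 A
P_R3 = I_R3² × R3 = (0.00007387)² × 560 = 0.000003056 W

Final answer: 3.056e-06 W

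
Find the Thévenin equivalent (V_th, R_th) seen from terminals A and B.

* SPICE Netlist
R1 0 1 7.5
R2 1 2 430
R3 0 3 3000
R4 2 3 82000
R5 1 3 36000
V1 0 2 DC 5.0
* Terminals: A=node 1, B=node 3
Step 1 — V_th is the open-circuit voltage V_A - V_B (nothing connected across the terminals).
Nodal analysis, taking node 2 as the 0 V reference.
Source V1 fixes V_0 = 5 V.
KCL at each unknown node (sum of currents leaving = 0; resistances in Ω):
  Node 1: (V_1 - 5)/7.5 + (V_1 - 0)/430 + (V_1 - V_3)/36000 = 0
  Node 3: (V_3 - 5)/3000 + (V_3 - 0)/82000 + (V_3 - V_1)/36000 = 0
Collecting terms (coefficients in siemens):
  0.1357·V_1 - 0.00002778·V_3 = 0.6667
  0.0003733·V_3 - 0.00002778·V_1 = 0.001667
Determinant D = (0.1357)(0.0003733) - (-0.00002778)(-0.00002778) = 0.00005065
V_1 = [(0.6667)(0.0003733) - (-0.00002778)(0.001667)]/D = 4.914 V
V_3 = [(0.1357)(0.001667) - (0.6667)(-0.00002778)]/D = 4.83 V
V_th = V_1 - V_3 = 4.914 - 4.83 = 0.08399 V
Step 2 — R_th: zero the source — replace V1 by a short circuit (node 2 merges into node 0) — and find the resistance seen between A (node 1) and B (node 3).
Reduce the network between node 1 (A) and node 3 (B) by series/parallel combination:
  Rp1 = R1 ‖ R2 (parallel, both between nodes 0 and 1) = 1/(1/7.5 + 1/430) = 7.371 Ω
  Rp2 = R3 ‖ R4 (parallel, both between nodes 0 and 3) = 1/(1/3000 + 1/82000) = 2894 Ω
  Rs1 = Rp1 + Rp2 (series, joined only at node 0) = 7.371 + 2894 = 2901 Ω
  Rp3 = R5 ‖ Rs1 (parallel, both between nodes 1 and 3) = 1/(1/36000 + 1/2901) = 2685 Ω
R_th = 2.685 kΩ

Final answer: V_th = 0.08399 V, R_th = 2.685 kΩ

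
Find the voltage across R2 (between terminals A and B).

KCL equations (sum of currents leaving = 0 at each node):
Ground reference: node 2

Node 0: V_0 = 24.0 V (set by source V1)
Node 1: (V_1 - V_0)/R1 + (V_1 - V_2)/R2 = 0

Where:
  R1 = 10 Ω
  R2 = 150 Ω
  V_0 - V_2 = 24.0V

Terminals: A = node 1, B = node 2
R1 and R2 are in series across V1 (node 0 → node 1 → node 2), and the output A–B is taken across R2, so this is a voltage divider.
Series current: I = V1/(R1 + R2) = 24/(10 + 150) = 24/160 = 0.15 A
V_R2 = I × R2 = V1 × R2/(R1 + R2) = 24 × 150/160 = 22.5 V

Final answer: 22.5 V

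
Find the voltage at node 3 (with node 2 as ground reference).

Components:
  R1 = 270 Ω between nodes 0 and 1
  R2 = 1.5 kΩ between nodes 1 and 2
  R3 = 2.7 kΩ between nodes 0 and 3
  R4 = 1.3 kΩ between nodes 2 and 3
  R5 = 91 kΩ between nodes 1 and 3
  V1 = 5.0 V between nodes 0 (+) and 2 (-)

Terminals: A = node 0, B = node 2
Nodal analysis, taking node 2 as the 0 V reference.
Source V1 fixes V_0 = 5 V.
KCL at each unknown node (sum of currents leaving = 0; resistances in Ω):
  Node 1: (V_1 - 5)/270 + (V_1 - 0)/1500 + (V_1 - V_3)/91000 = 0
  Node 3: (V_3 - 5)/2700 + (V_3 - 0)/1300 + (V_3 - V_1)/91000 = 0
Collecting terms (coefficients in siemens):
  0.004381·V_1 - 0.00001099·V_3 = 0.01852
  0.001151·V_3 - 0.00001099·V_1 = 0.001852
Determinant D = (0.004381)(0.001151) - (-0.00001099)(-0.00001099) = 0.000005041
V_1 = [(0.01852)(0.001151) - (-0.00001099)(0.001852)]/D = 4.231 V
V_3 = [(0.004381)(0.001852) - (0.01852)(-0.00001099)]/D = 1.65 V
The requested potential is V_3 = 1.65 V.

Final answer: V_3 = 1.65 V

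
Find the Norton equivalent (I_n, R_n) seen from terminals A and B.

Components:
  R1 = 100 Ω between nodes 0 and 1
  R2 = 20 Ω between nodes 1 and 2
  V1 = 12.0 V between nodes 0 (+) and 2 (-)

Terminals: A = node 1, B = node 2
Find the Thévenin equivalent first; then I_n = V_th/R_th and R_n = R_th.
Step 1 — V_th is the open-circuit voltage V_A - V_B (nothing connected across the terminals).
Nodal analysis, taking node 2 as the 0 V reference.
Source V1 fixes V_0 = 12 V.
KCL at each unknown node (sum of currents leaving = 0; resistances in Ω):
  Node 1: (V_1 - 12)/100 + (V_1 - 0)/20 = 0
Collecting terms: 0.06 × V_1 = 0.12  =>  V_1 = 2 V
V_th = V_1 - V_2 = 2 - 0 = 2 V
Step 2 — R_th: zero the source — replace V1 by a short circuit (node 2 merges into node 0) — and find the resistance seen between A (node 1) and B (node 0).
Reduce the network between node 1 (A) and node 0 (B) by series/parallel combination:
  Rp1 = R1 ‖ R2 (parallel, both between nodes 0 and 1) = 1/(1/100 + 1/20) = 16.67 Ω
R_th = 16.67 Ω
I_n = V_th/R_th = 2/16.67 = 0.12 A, and R_n = R_th = 16.67 Ω

Final answer: I_n = 0.12 A, R_n = 16.67 Ω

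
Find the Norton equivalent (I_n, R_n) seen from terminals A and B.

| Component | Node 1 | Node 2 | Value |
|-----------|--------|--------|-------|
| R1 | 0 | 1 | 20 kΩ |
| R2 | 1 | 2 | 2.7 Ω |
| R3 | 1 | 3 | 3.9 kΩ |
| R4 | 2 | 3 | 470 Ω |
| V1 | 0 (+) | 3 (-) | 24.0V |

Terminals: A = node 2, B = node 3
Find the Thévenin equivalent first; then I_n = V_th/R_th and R_n = R_th.
Step 1 — V_th is the open-circuit voltage V_A - V_B (nothing connected across the terminals).
Nodal analysis, taking node 3 as the 0 V reference.
Source V1 fixes V_0 = 24 V.
KCL at each unknown node (sum of currents leaving = 0; resistances in Ω):
  Node 1: (V_1 - 24)/20000 + (V_1 - V_2)/2.7 + (V_1 - 0)/3900 = 0
  Node 2: (V_2 - V_1)/2.7 + (V_2 - 0)/470 = 0
Collecting terms (coefficients in siemens):
  0.3707·V_1 - 0.3704·V_2 = 0.0012
  0.3725·V_2 - 0.3704·V_1 = 0
Determinant D = (0.3707)(0.3725) - (-0.3704)(-0.3704) = 0.0009022
V_1 = [(0.0012)(0.3725) - (-0.3704)(0)]/D = 0.4955 V
V_2 = [(0.3707)(0) - (0.0012)(-0.3704)]/D = 0.4926 V
V_th = V_2 - V_3 = 0.4926 - 0 = 0.4926 V
Step 2 — R_th: zero the source — replace V1 by a short circuit (node 3 merges into node 0) — and find the resistance seen between A (node 2) and B (node 0).
Reduce the network between node 2 (A) and node 0 (B) by series/parallel combination:
  Rp1 = R1 ‖ R3 (parallel, both between nodes 0 and 1) = 1/(1/20000 + 1/3900) = 3264 Ω
  Rs1 = R2 + Rp1 (series, joined only at node 1) = 2.7 + 3264 = 3266 Ω
  Rp2 = R4 ‖ Rs1 (parallel, both between nodes 0 and 2) = 1/(1/470 + 1/3266) = 410.9 Ω
R_th = 410.9 Ω
I_n = V_th/R_th = 0.4926/410.9 = 0.001199 A, and R_n = R_th = 410.9 Ω

Final answer: I_n = 0.001199 A, R_n = 410.9 Ω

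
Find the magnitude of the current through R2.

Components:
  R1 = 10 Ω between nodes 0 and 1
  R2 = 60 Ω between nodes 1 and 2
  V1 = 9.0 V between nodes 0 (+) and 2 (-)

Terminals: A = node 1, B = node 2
Nodal analysis, taking node 2 as the 0 V reference.
Source V1 fixes V_0 = 9 V.
KCL at each unknown node (sum of currents leaving = 0; resistances in Ω):
  Node 1: (V_1 - 9)/10 + (V_1 - 0)/60 = 0
Collecting terms: 0.1167 × V_1 = 0.9  =>  V_1 = 7.714 V
I_R2 = (V_1 - V_2)/R2 = (7.714 - 0)/60 = 0.1286 A
|I_R2| = 0.1286 A

Final answer: |I_R2| = 0.1286 A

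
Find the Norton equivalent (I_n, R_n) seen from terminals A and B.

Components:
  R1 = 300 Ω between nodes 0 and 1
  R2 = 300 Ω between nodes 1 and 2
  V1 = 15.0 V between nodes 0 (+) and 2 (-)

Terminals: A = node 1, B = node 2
Find the Thévenin equivalent first; then I_n = V_th/R_th and R_n = R_th.
Step 1 — V_th is the open-circuit voltage V_A - V_B (nothing connected across the terminals).
Nodal analysis, taking node 2 as the 0 V reference.
Source V1 fixes V_0 = 15 V.
KCL at each unknown node (sum of currents leaving = 0; resistances in Ω):
  Node 1: (V_1 - 15)/300 + (V_1 - 0)/300 = 0
Collecting terms: 0.006667 × V_1 = 0.05  =>  V_1 = 7.5 V
V_th = V_1 - V_2 = 7.5 - 0 = 7.5 V
Step 2 — R_th: zero the source — replace V1 by a short circuit (node 2 merges into node 0) — and find the resistance seen between A (node 1) and B (node 0).
Reduce the network between node 1 (A) and node 0 (B) by series/parallel combination:
  Rp1 = R1 ‖ R2 (parallel, both between nodes 0 and 1) = 1/(1/300 + 1/300) = 150 Ω
R_th = 150 Ω
I_n = V_th/R_th = 7.5/150 = 0.05 A, and R_n = R_th = 150 Ω

Final answer: I_n = 0.05 A, R_n = 150 Ω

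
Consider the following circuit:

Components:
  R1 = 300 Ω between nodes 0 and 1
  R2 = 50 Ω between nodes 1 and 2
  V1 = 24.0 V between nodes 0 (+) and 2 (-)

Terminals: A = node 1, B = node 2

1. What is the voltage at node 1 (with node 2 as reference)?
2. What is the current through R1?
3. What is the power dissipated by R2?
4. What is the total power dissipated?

Nodal analysis, taking node 2 as the 0 V reference.
Source V1 fixes V_0 = 24 V.
KCL at each unknown node (sum of currents leaving = 0; resistances in Ω):
  Node 1: (V_1 - 24)/300 + (V_1 - 0)/50 = 0
Collecting terms: 0.02333 × V_1 = 0.08  =>  V_1 = 3.429 V
Part 1:
  Read off the nodal solution: V_1 = 3.429 V
Part 2:
  I_R1 = (V_0 - V_1)/R1 = (24 - 3.429)/300 = 0.06857 A
  Magnitude: I_R1 = 0.06857 A
Part 3:
  I_R2 = (V_1 - V_2)/R2 = (3.429 - 0)/50 = 0.06857 A
  P_R2 = I_R2² × R2 = (0.06857)² × 50 = 0.2351 W
Part 4:
  Power in each resistor, P = (ΔV)²/R:
    P_R1 = (24 - 3.429)²/300 = 1.411 W
    P_R2 = (3.429 - 0)²/50 = 0.2351 W
  P_total = P_R1 + P_R2 = 1.646 W

Final answers:
1. V_1 = 3.429 V
2. I_R1 = 0.06857 A
3. P_R2 = 0.2351 W
4. P_total = 1.646 W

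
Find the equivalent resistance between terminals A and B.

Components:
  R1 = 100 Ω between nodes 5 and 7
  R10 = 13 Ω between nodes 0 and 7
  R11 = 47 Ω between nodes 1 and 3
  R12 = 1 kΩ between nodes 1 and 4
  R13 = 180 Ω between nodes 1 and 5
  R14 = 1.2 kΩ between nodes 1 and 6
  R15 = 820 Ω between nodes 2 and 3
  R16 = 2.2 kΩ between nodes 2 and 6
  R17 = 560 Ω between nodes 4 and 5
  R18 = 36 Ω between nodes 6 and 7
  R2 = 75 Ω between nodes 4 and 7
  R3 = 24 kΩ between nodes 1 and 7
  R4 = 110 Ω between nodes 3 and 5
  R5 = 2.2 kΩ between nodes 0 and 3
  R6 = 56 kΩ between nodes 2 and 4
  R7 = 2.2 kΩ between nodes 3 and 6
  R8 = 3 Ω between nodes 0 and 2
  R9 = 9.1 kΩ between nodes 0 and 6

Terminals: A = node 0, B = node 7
The network is not a plain series/parallel combination. Inject a 1 A test current into terminal A (node 0) and return it from terminal B (node 7); then R_eq = V_A / (1 A).
Nodal analysis, taking node 7 as the 0 V reference.
Current source I_test pushes 1 A into node 0 and draws it out of node 7.
KCL at each unknown node (sum of currents leaving = 0; resistances in Ω):
  Node 0: (V_0 - V_3)/2200 + (V_0 - V_2)/3 + (V_0 - V_6)/9100 + (V_0 - 0)/13 - 1 = 0
  Node 1: (V_1 - 0)/24000 + (V_1 - V_3)/47 + (V_1 - V_4)/1000 + (V_1 - V_5)/180 + (V_1 - V_6)/1200 = 0
  Node 2: (V_2 - V_0)/3 + (V_2 - V_4)/56000 + (V_2 - V_3)/820 + (V_2 - V_6)/2200 = 0
  Node 3: (V_3 - V_0)/2200 + (V_3 - V_1)/47 + (V_3 - V_2)/820 + (V_3 - V_5)/110 + (V_3 - V_6)/2200 = 0
  Node 4: (V_4 - V_1)/1000 + (V_4 - V_2)/56000 + (V_4 - 0)/75 + (V_4 - V_5)/560 = 0
  Node 5: (V_5 - V_1)/180 + (V_5 - V_3)/110 + (V_5 - V_4)/560 + (V_5 - 0)/100 = 0
  Node 6: (V_6 - V_0)/9100 + (V_6 - V_1)/1200 + (V_6 - V_2)/2200 + (V_6 - V_3)/2200 + (V_6 - 0)/36 = 0
Collecting terms (coefficients in siemens):
  0.4108·V_0 - 0.3333·V_2 - 0.0004545·V_3 - 0.0001099·V_6 = 1
  0.02871·V_1 - 0.02128·V_3 - 0.001·V_4 - 0.005556·V_5 - 0.0008333·V_6 = 0
  0.335·V_2 - 0.3333·V_0 - 0.00122·V_3 - 0.00001786·V_4 - 0.0004545·V_6 = 0
  0.0325·V_3 - 0.0004545·V_0 - 0.02128·V_1 - 0.00122·V_2 - 0.009091·V_5 - 0.0004545·V_6 = 0
  0.01614·V_4 - 0.001·V_1 - 0.00001786·V_2 - 0.001786·V_5 = 0
  0.02643·V_5 - 0.005556·V_1 - 0.009091·V_3 - 0.001786·V_4 = 0
  0.02963·V_6 - 0.0001099·V_0 - 0.0008333·V_1 - 0.0004545·V_2 - 0.0004545·V_3 = 0
Solving these 7 simultaneous equations (Gaussian elimination) gives:
  V_0 = 12.68 V, V_1 = 1.905 V, V_2 = 12.62 V, V_3 = 2.235 V
  V_4 = 0.2634 V, V_5 = 1.187 V, V_6 = 0.3286 V
R_eq = V_0 / 1 A = 12.68 Ω

Final answer: 12.68 Ω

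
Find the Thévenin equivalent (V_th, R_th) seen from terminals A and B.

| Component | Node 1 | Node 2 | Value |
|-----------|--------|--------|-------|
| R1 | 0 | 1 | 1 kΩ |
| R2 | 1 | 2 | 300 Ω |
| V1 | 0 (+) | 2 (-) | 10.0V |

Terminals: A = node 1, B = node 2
Step 1 — V_th is the open-circuit voltage V_A - V_B (nothing connected across the terminals).
Nodal analysis, taking node 2 as the 0 V reference.
Source V1 fixes V_0 = 10 V.
KCL at each unknown node (sum of currents leaving = 0; resistances in Ω):
  Node 1: (V_1 - 10)/1000 + (V_1 - 0)/300 = 0
Collecting terms: 0.004333 × V_1 = 0.01  =>  V_1 = 2.308 V
V_th = V_1 - V_2 = 2.308 - 0 = 2.308 V
Step 2 — R_th: zero the source — replace V1 by a short circuit (node 2 merges into node 0) — and find the resistance seen between A (node 1) and B (node 0).
Reduce the network between node 1 (A) and node 0 (B) by series/parallel combination:
  Rp1 = R1 ‖ R2 (parallel, both between nodes 0 and 1) = 1/(1/1000 + 1/300) = 230.8 Ω
R_th = 230.8 Ω

Final answer: V_th = 2.308 V, R_th = 230.8 Ω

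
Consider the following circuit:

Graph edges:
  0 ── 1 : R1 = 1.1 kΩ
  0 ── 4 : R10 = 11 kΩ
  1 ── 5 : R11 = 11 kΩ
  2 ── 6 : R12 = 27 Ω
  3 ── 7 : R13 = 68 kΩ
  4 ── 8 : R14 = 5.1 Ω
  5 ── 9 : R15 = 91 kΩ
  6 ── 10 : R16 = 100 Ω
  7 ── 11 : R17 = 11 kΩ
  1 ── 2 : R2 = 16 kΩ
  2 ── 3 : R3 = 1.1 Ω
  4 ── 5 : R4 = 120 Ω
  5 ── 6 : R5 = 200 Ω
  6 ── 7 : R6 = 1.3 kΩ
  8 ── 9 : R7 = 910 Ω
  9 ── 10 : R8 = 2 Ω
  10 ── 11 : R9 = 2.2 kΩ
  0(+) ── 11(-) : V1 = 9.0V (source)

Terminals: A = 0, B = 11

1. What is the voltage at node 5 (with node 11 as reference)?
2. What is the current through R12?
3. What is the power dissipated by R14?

Nodal analysis, taking node 11 as the 0 V reference.
Source V1 fixes V_0 = 9 V.
KCL at each unknown node (sum of currents leaving = 0; resistances in Ω):
  Node 1: (V_1 - 9)/1100 + (V_1 - V_2)/16000 + (V_1 - V_5)/11000 = 0
  Node 2: (V_2 - V_1)/16000 + (V_2 - V_3)/1.1 + (V_2 - V_6)/27 = 0
  Node 3: (V_3 - V_2)/1.1 + (V_3 - V_7)/68000 = 0
  Node 4: (V_4 - V_5)/120 + (V_4 - 9)/11000 + (V_4 - V_8)/5.1 = 0
  Node 5: (V_5 - V_4)/120 + (V_5 - V_6)/200 + (V_5 - V_1)/11000 + (V_5 - V_9)/91000 = 0
  Node 6: (V_6 - V_5)/200 + (V_6 - V_7)/1300 + (V_6 - V_2)/27 + (V_6 - V_10)/100 = 0
  Node 7: (V_7 - V_6)/1300 + (V_7 - V_3)/68000 + (V_7 - 0)/11000 = 0
  Node 8: (V_8 - V_9)/910 + (V_8 - V_4)/5.1 = 0
  Node 9: (V_9 - V_8)/910 + (V_9 - V_10)/2 + (V_9 - V_5)/91000 = 0
  Node 10: (V_10 - V_9)/2 + (V_10 - 0)/2200 + (V_10 - V_6)/100 = 0
Collecting terms (coefficients in siemens):
  0.001063·V_1 - 0.0000625·V_2 - 0.00009091·V_5 = 0.008182
  0.9462·V_2 - 0.0000625·V_1 - 0.9091·V_3 - 0.03704·V_6 = 0
  0.9091·V_3 - 0.9091·V_2 - 0.00001471·V_7 = 0
  0.2045·V_4 - 0.008333·V_5 - 0.1961·V_8 = 0.0008182
  0.01344·V_5 - 0.00009091·V_1 - 0.008333·V_4 - 0.005·V_6 - 0.00001099·V_9 = 0
  0.05281·V_6 - 0.03704·V_2 - 0.005·V_5 - 0.0007692·V_7 - 0.01·V_10 = 0
  0.0008748·V_7 - 0.00001471·V_3 - 0.0007692·V_6 = 0
  0.1972·V_8 - 0.1961·V_4 - 0.001099·V_9 = 0
  0.5011·V_9 - 0.00001099·V_5 - 0.001099·V_8 - 0.5·V_10 = 0
  0.5105·V_10 - 0.01·V_6 - 0.5·V_9 = 0
Solving these 10 simultaneous equations (Gaussian elimination) gives:
  V_1 = 8.097 V, V_2 = 2.661 V, V_3 = 2.661 V, V_4 = 2.833 V
  V_5 = 2.801 V, V_6 = 2.652 V, V_7 = 2.376 V, V_8 = 2.832 V
  V_9 = 2.565 V, V_10 = 2.565 V
Part 1:
  Read off the nodal solution: V_5 = 2.801 V
Part 2:
  I_R12 = (V_2 - V_6)/R12 = (2.661 - 2.652)/27 = 0.0003356 A
  Magnitude: I_R12 = 0.0003356 A
Part 3:
  I_R14 = (V_4 - V_8)/R14 = (2.833 - 2.832)/5.1 = 0.0002928 A
  P_R14 = I_R14² × R14 = (0.0002928)² × 5.1 = 0.0000004372 W

Final answers:
1. V_5 = 2.801 V
2. I_R12 = 0.0003356 A
3. P_R14 = 4.372e-07 W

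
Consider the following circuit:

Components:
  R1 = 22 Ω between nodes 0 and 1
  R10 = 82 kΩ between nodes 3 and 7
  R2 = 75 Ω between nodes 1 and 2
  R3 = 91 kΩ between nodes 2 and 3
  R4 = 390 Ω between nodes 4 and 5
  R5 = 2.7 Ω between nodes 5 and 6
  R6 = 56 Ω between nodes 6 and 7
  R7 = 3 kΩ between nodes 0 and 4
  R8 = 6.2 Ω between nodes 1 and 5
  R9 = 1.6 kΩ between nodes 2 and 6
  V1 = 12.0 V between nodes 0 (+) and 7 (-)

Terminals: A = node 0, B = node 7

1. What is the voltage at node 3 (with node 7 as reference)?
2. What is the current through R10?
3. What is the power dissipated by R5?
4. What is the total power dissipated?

Nodal analysis, taking node 7 as the 0 V reference.
Source V1 fixes V_0 = 12 V.
KCL at each unknown node (sum of currents leaving = 0; resistances in Ω):
  Node 1: (V_1 - 12)/22 + (V_1 - V_2)/75 + (V_1 - V_5)/6.2 = 0
  Node 2: (V_2 - V_1)/75 + (V_2 - V_3)/91000 + (V_2 - V_6)/1600 = 0
  Node 3: (V_3 - V_2)/91000 + (V_3 - 0)/82000 = 0
  Node 4: (V_4 - V_5)/390 + (V_4 - 12)/3000 = 0
  Node 5: (V_5 - V_4)/390 + (V_5 - V_6)/2.7 + (V_5 - V_1)/6.2 = 0
  Node 6: (V_6 - V_5)/2.7 + (V_6 - 0)/56 + (V_6 - V_2)/1600 = 0
Collecting terms (coefficients in siemens):
  0.2201·V_1 - 0.01333·V_2 - 0.1613·V_5 = 0.5455
  0.01397·V_2 - 0.01333·V_1 - 0.00001099·V_3 - 0.000625·V_6 = 0
  0.00002318·V_3 - 0.00001099·V_2 = 0
  0.002897·V_4 - 0.002564·V_5 = 0.004
  0.5342·V_5 - 0.1613·V_1 - 0.002564·V_4 - 0.3704·V_6 = 0
  0.3889·V_6 - 0.000625·V_2 - 0.3704·V_5 = 0
Solving these 6 simultaneous equations (Gaussian elimination) gives:
  V_1 = 8.977 V, V_2 = 8.918 V, V_3 = 4.227 V, V_4 = 8.575 V
  V_5 = 8.129 V, V_6 = 7.757 V
Part 1:
  Read off the nodal solution: V_3 = 4.227 V
Part 2:
  I_R10 = (V_3 - V_7)/R10 = (4.227 - 0)/82000 = 0.00005155 A
  Magnitude: I_R10 = 0.00005155 A
Part 3:
  I_R5 = (V_5 - V_6)/R5 = (8.129 - 7.757)/2.7 = 0.1378 A
  P_R5 = I_R5² × R5 = (0.1378)² × 2.7 = 0.05127 W
Part 4:
  Power in each resistor, P = (ΔV)²/R:
    P_R1 = (12 - 8.977)²/22 = 0.4155 W
    P_R2 = (8.977 - 8.918)²/75 = 0.0000453 W
    P_R3 = (8.918 - 4.227)²/91000 = 0.0002418 W
    P_R4 = (8.575 - 8.129)²/390 = 0.0005085 W
    P_R5 = (8.129 - 7.757)²/2.7 = 0.05127 W
    P_R6 = (7.757 - 0)²/56 = 1.075 W
    P_R7 = (12 - 8.575)²/3000 = 0.003911 W
    P_R8 = (8.977 - 8.129)²/6.2 = 0.1158 W
    P_R9 = (8.918 - 7.757)²/1600 = 0.0008425 W
    P_R10 = (4.227 - 0)²/82000 = 0.0002179 W
  P_total = P_R1 + P_R2 + P_R3 + P_R4 + P_R5 + P_R6 + P_R7 + P_R8 + P_R9 + P_R10 = 1.663 W

Final answers:
1. V_3 = 4.227 V
2. I_R10 = 5.155e-05 A
3. P_R5 = 0.05127 W
4. P_total = 1.663 W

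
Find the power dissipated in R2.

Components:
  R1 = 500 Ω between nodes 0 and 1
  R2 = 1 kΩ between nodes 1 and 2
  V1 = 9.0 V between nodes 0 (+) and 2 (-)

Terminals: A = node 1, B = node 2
Nodal analysis, taking node 2 as the 0 V reference.
Source V1 fixes V_0 = 9 V.
KCL at each unknown node (sum of currents leaving = 0; resistances in Ω):
  Node 1: (V_1 - 9)/500 + (V_1 - 0)/1000 = 0
Collecting terms: 0.003 × V_1 = 0.018  =>  V_1 = 6 V
I_R2 = (V_1 - V_2)/R2 = (6 - 0)/1000 = 0.006 A
P_R2 = I_R2² × R2 = (0.006)² × 1000 = 0.036 W

Final answer: 0.036 W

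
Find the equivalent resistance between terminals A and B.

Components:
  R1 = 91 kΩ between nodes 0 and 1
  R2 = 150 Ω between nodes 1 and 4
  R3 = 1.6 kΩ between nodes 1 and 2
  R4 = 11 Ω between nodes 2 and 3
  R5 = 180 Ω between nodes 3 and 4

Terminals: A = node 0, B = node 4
Reduce the network between node 0 (A) and node 4 (B) by series/parallel combination:
  Rs1 = R3 + R4 (series, joined only at node 2) = 1600 + 11 = 1611 Ω
  Rs2 = R5 + Rs1 (series, joined only at node 3) = 180 + 1611 = 1791 Ω
  Rp1 = R2 ‖ Rs2 (parallel, both between nodes 1 and 4) = 1/(1/150 + 1/1791) = 138.4 Ω
  Rs3 = R1 + Rp1 (series, joined only at node 1) = 91000 + 138.4 = 91140 Ω
R_eq = 91.14 kΩ

Final answer: 91.14 kΩ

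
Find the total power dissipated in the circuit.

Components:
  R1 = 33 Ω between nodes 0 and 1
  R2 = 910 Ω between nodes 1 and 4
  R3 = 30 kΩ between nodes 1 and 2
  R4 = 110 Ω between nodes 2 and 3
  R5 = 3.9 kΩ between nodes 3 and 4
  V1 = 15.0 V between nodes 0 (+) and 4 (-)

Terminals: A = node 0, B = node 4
Nodal analysis, taking node 4 as the 0 V reference.
Source V1 fixes V_0 = 15 V.
KCL at each unknown node (sum of currents leaving = 0; resistances in Ω):
  Node 1: (V_1 - 15)/33 + (V_1 - 0)/910 + (V_1 - V_2)/30000 = 0
  Node 2: (V_2 - V_1)/30000 + (V_2 - V_3)/110 = 0
  Node 3: (V_3 - V_2)/110 + (V_3 - 0)/3900 = 0
Collecting terms (coefficients in siemens):
  0.03144·V_1 - 0.00003333·V_2 = 0.4545
  0.009124·V_2 - 0.00003333·V_1 - 0.009091·V_3 = 0
  0.009347·V_3 - 0.009091·V_2 = 0
Solving these 3 simultaneous equations (Gaussian elimination) gives:
  V_1 = 14.46 V, V_2 = 1.705 V, V_3 = 1.658 V
Power in each resistor, P = (ΔV)²/R:
  P_R1 = (15 - 14.46)²/33 = 0.008786 W
  P_R2 = (14.46 - 0)²/910 = 0.2298 W
  P_R3 = (14.46 - 1.705)²/30000 = 0.005424 W
  P_R4 = (1.705 - 1.658)²/110 = 0.00001989 W
  P_R5 = (1.658 - 0)²/3900 = 0.0007051 W
P_total = P_R1 + P_R2 + P_R3 + P_R4 + P_R5 = 0.2448 W

Final answer: 0.2448 W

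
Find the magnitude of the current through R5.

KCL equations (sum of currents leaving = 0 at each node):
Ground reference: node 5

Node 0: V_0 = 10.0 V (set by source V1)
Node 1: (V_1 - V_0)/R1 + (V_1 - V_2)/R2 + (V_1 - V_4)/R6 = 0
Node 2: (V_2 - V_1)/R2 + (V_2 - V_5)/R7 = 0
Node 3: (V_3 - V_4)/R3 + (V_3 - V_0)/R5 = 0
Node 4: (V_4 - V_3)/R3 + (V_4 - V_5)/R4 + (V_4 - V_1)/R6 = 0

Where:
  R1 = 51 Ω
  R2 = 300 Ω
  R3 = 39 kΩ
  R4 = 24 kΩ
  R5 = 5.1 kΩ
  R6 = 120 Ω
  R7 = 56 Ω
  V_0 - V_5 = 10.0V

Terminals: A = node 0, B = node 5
Nodal analysis, taking node 5 as the 0 V reference.
Source V1 fixes V_0 = 10 V.
KCL at each unknown node (sum of currents leaving = 0; resistances in Ω):
  Node 1: (V_1 - 10)/51 + (V_1 - V_2)/300 + (V_1 - V_4)/120 = 0
  Node 2: (V_2 - V_1)/300 + (V_2 - 0)/56 = 0
  Node 3: (V_3 - V_4)/39000 + (V_3 - 10)/5100 = 0
  Node 4: (V_4 - V_3)/39000 + (V_4 - 0)/24000 + (V_4 - V_1)/120 = 0
Collecting terms (coefficients in siemens):
  0.03127·V_1 - 0.003333·V_2 - 0.008333·V_4 = 0.1961
  0.02119·V_2 - 0.003333·V_1 = 0
  0.0002217·V_3 - 0.00002564·V_4 = 0.001961
  0.008401·V_4 - 0.008333·V_1 - 0.00002564·V_3 = 0
Solving these 4 simultaneous equations (Gaussian elimination) gives:
  V_1 = 8.732 V, V_2 = 1.374 V, V_3 = 9.849 V, V_4 = 8.692 V
I_R5 = (V_0 - V_3)/R5 = (10 - 9.849)/5100 = 0.00002966 A
|I_R5| = 0.00002966 A

Final answer: |I_R5| = 2.966e-05 A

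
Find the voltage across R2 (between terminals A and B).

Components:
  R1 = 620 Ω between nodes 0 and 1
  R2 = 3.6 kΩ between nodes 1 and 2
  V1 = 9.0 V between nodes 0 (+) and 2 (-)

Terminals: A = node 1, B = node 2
R1 and R2 are in series across V1 (node 0 → node 1 → node 2), and the output A–B is taken across R2, so this is a voltage divider.
Series current: I = V1/(R1 + R2) = 9/(620 + 3600) = 9/4220 = 0.002133 A
V_R2 = I × R2 = V1 × R2/(R1 + R2) = 9 × 3600/4220 = 7.678 V

Final answer: 7.678 V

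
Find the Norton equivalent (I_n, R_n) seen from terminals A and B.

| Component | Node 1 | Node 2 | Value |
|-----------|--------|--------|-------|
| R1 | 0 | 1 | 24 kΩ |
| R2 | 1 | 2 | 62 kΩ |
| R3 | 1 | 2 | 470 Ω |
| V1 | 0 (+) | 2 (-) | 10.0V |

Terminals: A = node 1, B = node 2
Find the Thévenin equivalent first; then I_n = V_th/R_th and R_n = R_th.
Step 1 — V_th is the open-circuit voltage V_A - V_B (nothing connected across the terminals).
Nodal analysis, taking node 2 as the 0 V reference.
Source V1 fixes V_0 = 10 V.
KCL at each unknown node (sum of currents leaving = 0; resistances in Ω):
  Node 1: (V_1 - 10)/24000 + (V_1 - 0)/62000 + (V_1 - 0)/470 = 0
Collecting terms: 0.002185 × V_1 = 0.0004167  =>  V_1 = 0.1907 V
V_th = V_1 - V_2 = 0.1907 - 0 = 0.1907 V
Step 2 — R_th: zero the source — replace V1 by a short circuit (node 2 merges into node 0) — and find the resistance seen between A (node 1) and B (node 0).
Reduce the network between node 1 (A) and node 0 (B) by series/parallel combination:
  Rp1 = R1 ‖ R2 ‖ R3 (parallel, all between nodes 0 and 1) = 1/(1/24000 + 1/62000 + 1/470) = 457.6 Ω
R_th = 457.6 Ω
I_n = V_th/R_th = 0.1907/457.6 = 0.0004167 A, and R_n = R_th = 457.6 Ω

Final answer: I_n = 0.0004167 A, R_n = 457.6 Ω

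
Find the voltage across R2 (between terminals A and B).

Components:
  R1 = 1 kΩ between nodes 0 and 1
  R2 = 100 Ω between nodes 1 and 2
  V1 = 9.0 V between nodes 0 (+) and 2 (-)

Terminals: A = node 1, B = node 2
R1 and R2 are in series across V1 (node 0 → node 1 → node 2), and the output A–B is taken across R2, so this is a voltage divider.
Series current: I = V1/(R1 + R2) = 9/(1000 + 100) = 9/1100 = 0.008182 A
V_R2 = I × R2 = V1 × R2/(R1 + R2) = 9 × 100/1100 = 0.8182 V

Final answer: 0.8182 V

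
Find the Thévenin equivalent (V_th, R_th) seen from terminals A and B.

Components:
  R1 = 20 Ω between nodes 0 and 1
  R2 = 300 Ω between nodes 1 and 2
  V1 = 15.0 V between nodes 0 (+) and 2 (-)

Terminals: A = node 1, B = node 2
Step 1 — V_th is the open-circuit voltage V_A - V_B (nothing connected across the terminals).
Nodal analysis, taking node 2 as the 0 V reference.
Source V1 fixes V_0 = 15 V.
KCL at each unknown node (sum of currents leaving = 0; resistances in Ω):
  Node 1: (V_1 - 15)/20 + (V_1 - 0)/300 = 0
Collecting terms: 0.05333 × V_1 = 0.75  =>  V_1 = 14.06 V
V_th = V_1 - V_2 = 14.06 - 0 = 14.06 V
Step 2 — R_th: zero the source — replace V1 by a short circuit (node 2 merges into node 0) — and find the resistance seen between A (node 1) and B (node 0).
Reduce the network between node 1 (A) and node 0 (B) by series/parallel combination:
  Rp1 = R1 ‖ R2 (parallel, both between nodes 0 and 1) = 1/(1/20 + 1/300) = 18.75 Ω
R_th = 18.75 Ω

Final answer: V_th = 14.06 V, R_th = 18.75 Ω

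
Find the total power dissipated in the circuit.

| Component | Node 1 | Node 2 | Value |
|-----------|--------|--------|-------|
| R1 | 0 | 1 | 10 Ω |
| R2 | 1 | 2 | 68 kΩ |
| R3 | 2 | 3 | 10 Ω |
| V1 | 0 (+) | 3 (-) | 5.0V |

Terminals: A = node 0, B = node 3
Nodal analysis, taking node 3 as the 0 V reference.
Source V1 fixes V_0 = 5 V.
KCL at each unknown node (sum of currents leaving = 0; resistances in Ω):
  Node 1: (V_1 - 5)/10 + (V_1 - V_2)/68000 = 0
  Node 2: (V_2 - V_1)/68000 + (V_2 - 0)/10 = 0
Collecting terms (coefficients in siemens):
  0.1·V_1 - 0.00001471·V_2 = 0.5
  0.1·V_2 - 0.00001471·V_1 = 0
Determinant D = (0.1)(0.1) - (-0.00001471)(-0.00001471) = 0.01
V_1 = [(0.5)(0.1) - (-0.00001471)(0)]/D = 4.999 V
V_2 = [(0.1)(0) - (0.5)(-0.00001471)]/D = 0.0007351 V
Power in each resistor, P = (ΔV)²/R:
  P_R1 = (5 - 4.999)²/10 = 0.00000005403 W
  P_R2 = (4.999 - 0.0007351)²/68000 = 0.0003674 W
  P_R3 = (0.0007351 - 0)²/10 = 0.00000005403 W
P_total = P_R1 + P_R2 + P_R3 = 0.0003675 W

Final answer: 0.0003675 W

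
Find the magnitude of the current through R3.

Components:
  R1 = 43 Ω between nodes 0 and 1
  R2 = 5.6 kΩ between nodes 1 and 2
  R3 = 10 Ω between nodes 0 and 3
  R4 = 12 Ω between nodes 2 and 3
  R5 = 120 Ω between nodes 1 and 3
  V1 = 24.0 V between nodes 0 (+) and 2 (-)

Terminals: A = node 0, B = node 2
Nodal analysis, taking node 2 as the 0 V reference.
Source V1 fixes V_0 = 24 V.
KCL at each unknown node (sum of currents leaving = 0; resistances in Ω):
  Node 1: (V_1 - 24)/43 + (V_1 - 0)/5600 + (V_1 - V_3)/120 = 0
  Node 3: (V_3 - 24)/10 + (V_3 - 0)/12 + (V_3 - V_1)/120 = 0
Collecting terms (coefficients in siemens):
  0.03177·V_1 - 0.008333·V_3 = 0.5581
  0.1917·V_3 - 0.008333·V_1 = 2.4
Determinant D = (0.03177)(0.1917) - (-0.008333)(-0.008333) = 0.006019
V_1 = [(0.5581)(0.1917) - (-0.008333)(2.4)]/D = 21.09 V
V_3 = [(0.03177)(2.4) - (0.5581)(-0.008333)]/D = 13.44 V
I_R3 = (V_0 - V_3)/R3 = (24 - 13.44)/10 = 1.056 A
|I_R3| = 1.056 A

Final answer: |I_R3| = 1.056 A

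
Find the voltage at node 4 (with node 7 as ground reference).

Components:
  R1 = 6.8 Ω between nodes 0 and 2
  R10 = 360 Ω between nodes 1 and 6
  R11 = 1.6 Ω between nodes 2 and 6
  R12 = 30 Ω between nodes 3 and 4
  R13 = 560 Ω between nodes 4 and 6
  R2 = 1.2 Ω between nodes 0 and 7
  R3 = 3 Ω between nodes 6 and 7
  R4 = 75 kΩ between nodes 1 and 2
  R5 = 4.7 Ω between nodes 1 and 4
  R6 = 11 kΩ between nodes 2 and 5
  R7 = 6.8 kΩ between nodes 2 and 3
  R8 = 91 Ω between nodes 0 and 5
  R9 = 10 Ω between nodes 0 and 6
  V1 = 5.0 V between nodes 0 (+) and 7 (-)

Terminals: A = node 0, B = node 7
Nodal analysis, taking node 7 as the 0 V reference.
Source V1 fixes V_0 = 5 V.
KCL at each unknown node (sum of currents leaving = 0; resistances in Ω):
  Node 1: (V_1 - V_2)/75000 + (V_1 - V_4)/4.7 + (V_1 - V_6)/360 = 0
  Node 2: (V_2 - 5)/6.8 + (V_2 - V_1)/75000 + (V_2 - V_5)/11000 + (V_2 - V_3)/6800 + (V_2 - V_6)/1.6 = 0
  Node 3: (V_3 - V_2)/6800 + (V_3 - V_4)/30 = 0
  Node 4: (V_4 - V_1)/4.7 + (V_4 - V_3)/30 + (V_4 - V_6)/560 = 0
  Node 5: (V_5 - V_2)/11000 + (V_5 - 5)/91 = 0
  Node 6: (V_6 - 0)/3 + (V_6 - 5)/10 + (V_6 - V_1)/360 + (V_6 - V_2)/1.6 + (V_6 - V_4)/560 = 0
Collecting terms (coefficients in siemens):
  0.2156·V_1 - 0.00001333·V_2 - 0.2128·V_4 - 0.002778·V_6 = 0
  0.7723·V_2 - 0.00001333·V_1 - 0.0001471·V_3 - 0.00009091·V_5 - 0.625·V_6 = 0.7353
  0.03348·V_3 - 0.0001471·V_2 - 0.03333·V_4 = 0
  0.2479·V_4 - 0.2128·V_1 - 0.03333·V_3 - 0.001786·V_6 = 0
  0.01108·V_5 - 0.00009091·V_2 = 0.05495
  1.063·V_6 - 0.002778·V_1 - 0.625·V_2 - 0.001786·V_4 = 0.5
Solving these 6 simultaneous equations (Gaussian elimination) gives:
  V_1 = 2.002 V, V_2 = 2.558 V, V_3 = 2.005 V, V_4 = 2.003 V
  V_5 = 4.98 V, V_6 = 1.983 V
The requested potential is V_4 = 2.003 V.

Final answer: V_4 = 2.003 V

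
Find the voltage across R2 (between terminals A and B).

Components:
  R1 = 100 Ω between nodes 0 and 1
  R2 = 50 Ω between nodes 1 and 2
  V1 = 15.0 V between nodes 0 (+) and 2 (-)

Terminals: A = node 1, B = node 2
R1 and R2 are in series across V1 (node 0 → node 1 → node 2), and the output A–B is taken across R2, so this is a voltage divider.
Series current: I = V1/(R1 + R2) = 15/(100 + 50) = 15/150 = 0.1 A
V_R2 = I × R2 = V1 × R2/(R1 + R2) = 15 × 50/150 = 5 V

Final answer: 5 V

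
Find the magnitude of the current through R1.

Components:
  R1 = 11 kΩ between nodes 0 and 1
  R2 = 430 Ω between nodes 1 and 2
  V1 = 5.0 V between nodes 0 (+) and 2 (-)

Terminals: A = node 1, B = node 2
Nodal analysis, taking node 2 as the 0 V reference.
Source V1 fixes V_0 = 5 V.
KCL at each unknown node (sum of currents leaving = 0; resistances in Ω):
  Node 1: (V_1 - 5)/11000 + (V_1 - 0)/430 = 0
Collecting terms: 0.002416 × V_1 = 0.0004545  =>  V_1 = 0.1881 V
I_R1 = (V_0 - V_1)/R1 = (5 - 0.1881)/11000 = 0.0004374 A
|I_R1| = 0.0004374 A

Final answer: |I_R1| = 0.0004374 A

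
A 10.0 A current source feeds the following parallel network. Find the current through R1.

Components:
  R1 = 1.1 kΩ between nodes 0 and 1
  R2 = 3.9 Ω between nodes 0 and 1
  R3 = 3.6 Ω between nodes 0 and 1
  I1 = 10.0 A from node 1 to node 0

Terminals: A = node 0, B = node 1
All resistors sit directly between nodes 0 and 1, so they are in parallel and share one voltage V; the full source current 10 A splits among them.
1/R_par = 1/1100 + 1/3.9 + 1/3.6 = 0.5351 S  =>  R_par = 1.869 Ω
V = I × R_par = 10 × 1.869 = 18.69 V
I_R1 = V/R1 = 18.69/1100 = 0.01699 A

Final answer: 0.01699 A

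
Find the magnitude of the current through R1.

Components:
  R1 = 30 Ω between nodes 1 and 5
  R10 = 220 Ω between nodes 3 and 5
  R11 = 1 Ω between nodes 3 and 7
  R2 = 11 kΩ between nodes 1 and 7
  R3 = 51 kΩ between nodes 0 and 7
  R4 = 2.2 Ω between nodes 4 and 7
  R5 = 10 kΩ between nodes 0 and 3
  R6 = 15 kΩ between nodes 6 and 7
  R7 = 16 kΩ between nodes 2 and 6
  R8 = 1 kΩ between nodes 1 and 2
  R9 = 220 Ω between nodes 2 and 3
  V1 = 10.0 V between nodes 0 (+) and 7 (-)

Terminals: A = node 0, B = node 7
Nodal analysis, taking node 7 as the 0 V reference.
Source V1 fixes V_0 = 10 V.
KCL at each unknown node (sum of currents leaving = 0; resistances in Ω):
  Node 1: (V_1 - V_5)/30 + (V_1 - 0)/11000 + (V_1 - V_2)/1000 = 0
  Node 2: (V_2 - V_6)/16000 + (V_2 - V_1)/1000 + (V_2 - V_3)/220 = 0
  Node 3: (V_3 - 10)/10000 + (V_3 - V_2)/220 + (V_3 - V_5)/220 + (V_3 - 0)/1 = 0
  Node 4: (V_4 - 0)/2.2 = 0
  Node 5: (V_5 - V_1)/30 + (V_5 - V_3)/220 = 0
  Node 6: (V_6 - 0)/15000 + (V_6 - V_2)/16000 = 0
Collecting terms (coefficients in siemens):
  0.03442·V_1 - 0.001·V_2 - 0.03333·V_5 = 0
  0.005608·V_2 - 0.001·V_1 - 0.004545·V_3 - 0.0000625·V_6 = 0
  1.009·V_3 - 0.004545·V_2 - 0.004545·V_5 = 0.001
  0.4545·V_4 = 0
  0.03788·V_5 - 0.03333·V_1 - 0.004545·V_3 = 0
  0.0001292·V_6 - 0.0000625·V_2 = 0
Solving these 6 simultaneous equations (Gaussian elimination) gives:
  V_1 = 0.0009801 V, V_2 = 0.0009905 V, V_3 = 0.0009998 V, V_4 = 0 V
  V_5 = 0.0009825 V, V_6 = 0.0004793 V
I_R1 = (V_1 - V_5)/R1 = (0.0009801 - 0.0009825)/30 = -0.00000007873 A
|I_R1| = 0.00000007873 A

Final answer: |I_R1| = 7.873e-08 A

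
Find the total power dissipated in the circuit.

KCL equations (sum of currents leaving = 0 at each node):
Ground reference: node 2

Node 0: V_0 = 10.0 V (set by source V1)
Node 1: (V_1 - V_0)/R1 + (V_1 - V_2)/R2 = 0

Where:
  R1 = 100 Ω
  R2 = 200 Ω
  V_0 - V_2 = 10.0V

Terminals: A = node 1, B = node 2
Nodal analysis, taking node 2 as the 0 V reference.
Source V1 fixes V_0 = 10 V.
KCL at each unknown node (sum of currents leaving = 0; resistances in Ω):
  Node 1: (V_1 - 10)/100 + (V_1 - 0)/200 = 0
Collecting terms: 0.015 × V_1 = 0.1  =>  V_1 = 6.667 V
Power in each resistor, P = (ΔV)²/R:
  P_R1 = (10 - 6.667)²/100 = 0.1111 W
  P_R2 = (6.667 - 0)²/200 = 0.2222 W
P_total = P_R1 + P_R2 = 0.3333 W

Final answer: 0.3333 W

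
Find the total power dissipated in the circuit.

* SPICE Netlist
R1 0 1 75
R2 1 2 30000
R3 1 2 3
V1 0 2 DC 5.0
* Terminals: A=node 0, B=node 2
Nodal analysis, taking node 2 as the 0 V reference.
Source V1 fixes V_0 = 5 V.
KCL at each unknown node (sum of currents leaving = 0; resistances in Ω):
  Node 1: (V_1 - 5)/75 + (V_1 - 0)/30000 + (V_1 - 0)/3 = 0
Collecting terms: 0.3467 × V_1 = 0.06667  =>  V_1 = 0.1923 V
Power in each resistor, P = (ΔV)²/R:
  P_R1 = (5 - 0.1923)²/75 = 0.3082 W
  P_R2 = (0.1923 - 0)²/30000 = 0.000001233 W
  P_R3 = (0.1923 - 0)²/3 = 0.01233 W
P_total = P_R1 + P_R2 + P_R3 = 0.3205 W

Final answer: 0.3205 W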